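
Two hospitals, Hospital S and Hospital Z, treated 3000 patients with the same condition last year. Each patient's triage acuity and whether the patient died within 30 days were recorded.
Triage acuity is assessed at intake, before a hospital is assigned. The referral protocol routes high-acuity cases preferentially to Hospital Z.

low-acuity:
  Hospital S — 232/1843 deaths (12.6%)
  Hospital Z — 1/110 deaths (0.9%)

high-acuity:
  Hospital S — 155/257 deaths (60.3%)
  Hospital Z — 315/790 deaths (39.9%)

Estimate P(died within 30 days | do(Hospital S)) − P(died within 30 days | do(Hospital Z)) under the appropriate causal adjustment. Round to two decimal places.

Here triage acuity is a common cause — it drives both which hospital a case falls under and the outcome. The crude comparison mixes populations; the stratum-specific rates are the causally relevant ones.
Adjusting over the population distribution of triage acuity: 0.651·(0.126−0.009) + 0.349·(0.603−0.399) = +0.147.

+0.15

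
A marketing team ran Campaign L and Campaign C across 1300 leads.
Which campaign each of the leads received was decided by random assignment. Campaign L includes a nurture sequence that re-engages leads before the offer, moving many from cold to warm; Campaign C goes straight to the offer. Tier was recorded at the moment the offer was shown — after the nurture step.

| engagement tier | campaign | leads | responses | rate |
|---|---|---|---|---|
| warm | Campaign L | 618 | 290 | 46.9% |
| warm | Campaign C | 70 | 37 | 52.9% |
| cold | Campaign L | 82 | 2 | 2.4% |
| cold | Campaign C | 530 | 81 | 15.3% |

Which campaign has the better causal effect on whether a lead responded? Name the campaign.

The stratified and pooled comparisons disagree (Campaign C wins within each engagement tier; Campaign L wins overall), so the answer turns on the causal role of engagement tier.
Engagement tier here is a post-treatment variable shaped by the campaign; conditioning on it would introduce bias rather than remove it. The overall comparison is the causal one.
Pooled: Campaign L 41.7% vs Campaign C 19.7%; Campaign L is higher overall.

Campaign L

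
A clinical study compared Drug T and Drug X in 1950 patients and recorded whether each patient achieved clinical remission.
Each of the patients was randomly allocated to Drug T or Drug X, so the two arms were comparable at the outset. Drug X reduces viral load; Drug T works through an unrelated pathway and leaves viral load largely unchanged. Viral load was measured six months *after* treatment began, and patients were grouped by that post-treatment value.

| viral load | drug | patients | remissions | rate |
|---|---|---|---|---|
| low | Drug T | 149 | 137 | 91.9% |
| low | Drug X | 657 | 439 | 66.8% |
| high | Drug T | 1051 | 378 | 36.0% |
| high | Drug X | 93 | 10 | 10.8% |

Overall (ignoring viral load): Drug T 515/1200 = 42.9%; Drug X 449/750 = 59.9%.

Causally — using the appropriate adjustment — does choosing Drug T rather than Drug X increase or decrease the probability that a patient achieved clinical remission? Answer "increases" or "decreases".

decreases

Because the drug influences viral load, viral load is a post-treatment mediator, not a confounder. Stratifying on it would bias the estimate; the causal effect is the crude pooled difference.
Pooled: Drug T 42.9% vs Drug X 59.9%; Drug X is higher overall.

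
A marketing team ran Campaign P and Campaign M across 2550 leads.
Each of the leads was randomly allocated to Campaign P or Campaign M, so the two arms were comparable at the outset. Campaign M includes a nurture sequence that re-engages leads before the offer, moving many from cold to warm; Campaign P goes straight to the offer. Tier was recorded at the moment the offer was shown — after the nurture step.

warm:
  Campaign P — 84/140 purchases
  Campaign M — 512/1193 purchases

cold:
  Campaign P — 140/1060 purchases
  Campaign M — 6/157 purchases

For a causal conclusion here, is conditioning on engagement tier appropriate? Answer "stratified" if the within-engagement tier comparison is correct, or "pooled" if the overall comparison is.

The stratified and pooled comparisons disagree (Campaign P wins within each engagement tier; Campaign M wins overall), so the answer turns on the causal role of engagement tier.
Engagement tier here is a post-treatment variable shaped by the campaign; conditioning on it would introduce bias rather than remove it. The overall comparison is the causal one.
Pooled: Campaign P 18.7% vs Campaign M 38.4%; Campaign M is higher overall.

pooled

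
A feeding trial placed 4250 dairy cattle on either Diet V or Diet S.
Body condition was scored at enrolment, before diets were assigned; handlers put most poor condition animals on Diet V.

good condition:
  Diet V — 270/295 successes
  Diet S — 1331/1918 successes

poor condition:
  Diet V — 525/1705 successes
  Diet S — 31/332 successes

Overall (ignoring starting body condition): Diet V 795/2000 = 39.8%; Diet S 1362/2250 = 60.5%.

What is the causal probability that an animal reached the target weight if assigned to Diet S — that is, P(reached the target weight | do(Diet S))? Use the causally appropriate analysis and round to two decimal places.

0.41

The starting body condition-specific comparison favours Diet V throughout, but the pooled figures favour Diet S. The question is whether to condition on starting body condition.
Starting body condition differs across diets for reasons unrelated to any effect of the diet itself, and it separately predicts the outcome — a classic confounder. We must compare within starting body condition levels.
Standardising Diet S to the population starting body condition mix: 0.521·1331/1918 + 0.479·31/332 = 0.406.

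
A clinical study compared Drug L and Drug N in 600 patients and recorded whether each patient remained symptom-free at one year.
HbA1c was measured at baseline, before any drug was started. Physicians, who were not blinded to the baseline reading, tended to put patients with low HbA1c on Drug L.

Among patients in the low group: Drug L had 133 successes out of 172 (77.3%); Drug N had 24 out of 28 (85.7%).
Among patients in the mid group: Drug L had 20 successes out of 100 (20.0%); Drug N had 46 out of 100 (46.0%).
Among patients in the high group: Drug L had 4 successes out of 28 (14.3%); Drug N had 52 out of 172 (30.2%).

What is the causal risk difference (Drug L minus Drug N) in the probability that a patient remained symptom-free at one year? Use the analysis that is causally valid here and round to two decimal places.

HbA1c satisfies the back-door criterion: it is not a descendant of the drug, and it blocks the spurious path from drug to outcome. Adjusting for it (i.e., using the within-HbA1c rates) gives the causal effect.
Adjusting over the population distribution of HbA1c: 0.333·(0.773−0.857) + 0.333·(0.200−0.460) + 0.333·(0.143−0.302) = -0.168.

-0.17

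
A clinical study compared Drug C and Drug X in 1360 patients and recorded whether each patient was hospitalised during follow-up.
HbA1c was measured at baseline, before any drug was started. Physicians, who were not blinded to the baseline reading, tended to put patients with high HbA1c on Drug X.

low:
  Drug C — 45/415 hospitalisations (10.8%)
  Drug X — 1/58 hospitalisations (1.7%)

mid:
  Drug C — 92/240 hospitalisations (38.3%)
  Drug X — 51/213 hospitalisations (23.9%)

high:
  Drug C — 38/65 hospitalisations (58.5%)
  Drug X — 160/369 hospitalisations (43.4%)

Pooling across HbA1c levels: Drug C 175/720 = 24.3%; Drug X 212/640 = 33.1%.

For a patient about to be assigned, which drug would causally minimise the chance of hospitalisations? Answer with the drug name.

Drug X

Within every HbA1c level Drug X has the lower rate, yet pooled Drug C does — Simpson's reversal.
Nothing the drug does changes HbA1c; the imbalance is an allocation artefact. With HbA1c also predicting the outcome, the pooled figure is confounded, and the within-stratum comparison is the causal one.
Within each level — low: 10.8% vs 1.7%; mid: 38.3% vs 23.9%; high: 58.5% vs 43.4% — Drug X is lower every time.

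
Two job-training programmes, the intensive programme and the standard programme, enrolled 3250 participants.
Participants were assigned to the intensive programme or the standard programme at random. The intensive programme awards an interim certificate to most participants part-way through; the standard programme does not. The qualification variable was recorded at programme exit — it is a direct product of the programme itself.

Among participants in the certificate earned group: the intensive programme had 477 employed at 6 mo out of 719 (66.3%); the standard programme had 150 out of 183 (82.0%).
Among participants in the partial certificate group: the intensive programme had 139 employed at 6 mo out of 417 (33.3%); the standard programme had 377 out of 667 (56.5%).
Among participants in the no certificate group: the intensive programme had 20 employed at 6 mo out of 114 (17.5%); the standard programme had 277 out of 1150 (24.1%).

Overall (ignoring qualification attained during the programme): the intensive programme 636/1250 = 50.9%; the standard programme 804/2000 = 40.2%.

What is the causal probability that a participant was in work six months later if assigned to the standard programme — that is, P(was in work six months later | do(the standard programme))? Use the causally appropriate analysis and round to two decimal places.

The qualification attained during the programme-specific comparison favours the standard programme throughout, but the pooled figures favour the intensive programme. The question is whether to condition on qualification attained during the programme.
Qualification attained during the programme is recorded after the programme and is itself shifted by it — it sits on the causal path from programme to outcome. Conditioning on a mediator would strip out part of the effect we want; the pooled comparison gives the total causal effect.
So P(outcome | do(the standard programme)) is just the pooled rate for the standard programme: 804/2000 = 0.402.

0.40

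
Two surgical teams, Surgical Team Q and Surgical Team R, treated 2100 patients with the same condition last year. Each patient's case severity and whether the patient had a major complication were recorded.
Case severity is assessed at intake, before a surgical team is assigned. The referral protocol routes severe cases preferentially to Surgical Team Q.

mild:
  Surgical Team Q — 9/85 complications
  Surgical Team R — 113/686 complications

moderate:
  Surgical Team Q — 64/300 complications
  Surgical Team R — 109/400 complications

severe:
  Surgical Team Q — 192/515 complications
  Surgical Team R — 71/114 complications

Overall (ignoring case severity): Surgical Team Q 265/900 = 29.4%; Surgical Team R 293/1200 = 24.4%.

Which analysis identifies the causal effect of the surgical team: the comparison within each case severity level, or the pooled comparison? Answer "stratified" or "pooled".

stratified

The stratified and pooled comparisons disagree (Surgical Team Q wins within each case severity; Surgical Team R wins overall), so the answer turns on the causal role of case severity.
The imbalance in case severity arose from how patients were allocated, not from anything the surgical team did; and case severity independently affects the outcome. The pooled gap is confounded — condition on case severity.
Within each level — mild: 10.6% vs 16.5%; moderate: 21.3% vs 27.3%; severe: 37.3% vs 62.3% — Surgical Team Q is lower every time.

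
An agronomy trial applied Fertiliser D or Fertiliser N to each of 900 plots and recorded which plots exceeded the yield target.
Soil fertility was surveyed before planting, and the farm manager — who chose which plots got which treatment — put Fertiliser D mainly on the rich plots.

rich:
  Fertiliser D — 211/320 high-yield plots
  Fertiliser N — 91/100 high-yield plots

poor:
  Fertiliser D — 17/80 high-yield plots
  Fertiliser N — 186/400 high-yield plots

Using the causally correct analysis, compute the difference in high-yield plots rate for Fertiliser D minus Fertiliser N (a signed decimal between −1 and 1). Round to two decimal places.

-0.25

Here soil fertility is a common cause — it drives both which fertiliser a case falls under and the outcome. The crude comparison mixes populations; the stratum-specific rates are the causally relevant ones.
Adjusting over the population distribution of soil fertility: 0.467·(0.659−0.910) + 0.533·(0.212−0.465) = -0.252.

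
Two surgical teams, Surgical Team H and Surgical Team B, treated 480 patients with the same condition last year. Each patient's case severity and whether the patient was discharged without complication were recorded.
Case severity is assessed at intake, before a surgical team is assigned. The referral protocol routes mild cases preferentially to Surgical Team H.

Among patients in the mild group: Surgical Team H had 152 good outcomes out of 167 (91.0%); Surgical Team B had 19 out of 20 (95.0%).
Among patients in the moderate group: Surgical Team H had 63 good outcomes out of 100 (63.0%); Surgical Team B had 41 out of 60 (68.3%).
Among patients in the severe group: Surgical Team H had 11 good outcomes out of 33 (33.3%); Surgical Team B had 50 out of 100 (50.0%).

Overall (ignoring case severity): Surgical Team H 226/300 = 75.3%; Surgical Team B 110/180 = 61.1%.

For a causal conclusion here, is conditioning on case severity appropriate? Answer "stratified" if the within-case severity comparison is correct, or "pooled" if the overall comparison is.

The stratified and pooled comparisons disagree (Surgical Team B wins within each case severity; Surgical Team H wins overall), so the answer turns on the causal role of case severity.
Since case severity is a pre-existing factor (not a product of the surgical team) and it affects the outcome on its own, it is a confounder. The stratified rates, not the pooled rate, identify the causal effect.
Within each level — mild: 91.0% vs 95.0%; moderate: 63.0% vs 68.3%; severe: 33.3% vs 50.0% — Surgical Team B is higher every time.

stratified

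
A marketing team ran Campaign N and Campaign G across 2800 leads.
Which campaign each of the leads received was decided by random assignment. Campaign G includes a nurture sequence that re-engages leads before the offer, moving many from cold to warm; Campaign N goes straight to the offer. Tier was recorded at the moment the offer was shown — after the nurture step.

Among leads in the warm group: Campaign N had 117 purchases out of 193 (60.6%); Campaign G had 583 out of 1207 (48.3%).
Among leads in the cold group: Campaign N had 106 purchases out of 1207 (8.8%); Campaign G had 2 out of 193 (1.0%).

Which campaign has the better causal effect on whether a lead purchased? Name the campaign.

Campaign G

Engagement tier lies on the pathway campaign → engagement tier → outcome, so adjusting for it blocks the indirect effect. For the total causal effect of campaign, use the unadjusted pooled rates.
Pooled: Campaign N 15.9% vs Campaign G 41.8%; Campaign G is higher overall.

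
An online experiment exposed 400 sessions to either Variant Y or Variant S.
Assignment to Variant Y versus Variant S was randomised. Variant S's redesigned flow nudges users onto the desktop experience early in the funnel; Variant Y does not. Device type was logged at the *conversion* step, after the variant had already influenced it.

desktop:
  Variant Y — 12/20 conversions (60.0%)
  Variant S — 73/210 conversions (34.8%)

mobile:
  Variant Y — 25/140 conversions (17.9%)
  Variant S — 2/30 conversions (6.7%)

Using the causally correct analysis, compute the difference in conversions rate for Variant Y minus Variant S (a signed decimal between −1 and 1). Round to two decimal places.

Device type here is a post-treatment variable shaped by the variant; conditioning on it would introduce bias rather than remove it. The overall comparison is the causal one.
The causal difference is the pooled difference: 0.231 − 0.312 = -0.081.

-0.08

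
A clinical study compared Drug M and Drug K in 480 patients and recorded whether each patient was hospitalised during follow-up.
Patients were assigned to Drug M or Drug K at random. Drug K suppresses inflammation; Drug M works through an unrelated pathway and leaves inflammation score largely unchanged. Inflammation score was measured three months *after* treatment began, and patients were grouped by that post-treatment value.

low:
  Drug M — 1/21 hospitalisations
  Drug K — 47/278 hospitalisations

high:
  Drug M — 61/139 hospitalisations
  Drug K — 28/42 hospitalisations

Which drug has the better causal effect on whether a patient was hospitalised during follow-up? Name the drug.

Drug K

The inflammation score-specific comparison favours Drug M throughout, but the pooled figures favour Drug K. The question is whether to condition on inflammation score.
Inflammation score is recorded after the drug and is itself shifted by it — it sits on the causal path from drug to outcome. Conditioning on a mediator would strip out part of the effect we want; the pooled comparison gives the total causal effect.
Pooled: Drug M 38.8% vs Drug K 23.4%; Drug K is lower overall.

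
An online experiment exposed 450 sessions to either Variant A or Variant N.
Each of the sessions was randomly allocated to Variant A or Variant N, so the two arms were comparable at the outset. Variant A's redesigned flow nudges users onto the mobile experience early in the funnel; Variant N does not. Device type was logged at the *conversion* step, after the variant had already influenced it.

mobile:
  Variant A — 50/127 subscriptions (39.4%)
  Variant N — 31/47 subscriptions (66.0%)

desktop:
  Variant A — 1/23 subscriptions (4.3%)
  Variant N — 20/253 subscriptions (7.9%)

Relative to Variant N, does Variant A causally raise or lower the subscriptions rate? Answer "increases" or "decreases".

increases

Device type is recorded after the variant and is itself shifted by it — it sits on the causal path from variant to outcome. Conditioning on a mediator would strip out part of the effect we want; the pooled comparison gives the total causal effect.
Pooled: Variant A 34.0% vs Variant N 17.0%; Variant A is higher overall.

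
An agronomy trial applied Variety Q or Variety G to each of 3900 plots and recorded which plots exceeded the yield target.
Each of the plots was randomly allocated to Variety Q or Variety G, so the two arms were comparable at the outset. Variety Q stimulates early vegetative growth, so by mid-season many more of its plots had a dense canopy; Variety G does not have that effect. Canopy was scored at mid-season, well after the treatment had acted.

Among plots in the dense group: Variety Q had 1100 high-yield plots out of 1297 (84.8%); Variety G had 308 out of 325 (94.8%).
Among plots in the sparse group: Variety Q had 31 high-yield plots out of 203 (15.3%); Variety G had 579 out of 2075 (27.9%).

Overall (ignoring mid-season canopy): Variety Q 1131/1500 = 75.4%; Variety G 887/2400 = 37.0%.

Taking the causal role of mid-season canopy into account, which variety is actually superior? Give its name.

Because the variety influences mid-season canopy, mid-season canopy is a post-treatment mediator, not a confounder. Stratifying on it would bias the estimate; the causal effect is the crude pooled difference.
Pooled: Variety Q 75.4% vs Variety G 37.0%; Variety Q is higher overall.

Variety Q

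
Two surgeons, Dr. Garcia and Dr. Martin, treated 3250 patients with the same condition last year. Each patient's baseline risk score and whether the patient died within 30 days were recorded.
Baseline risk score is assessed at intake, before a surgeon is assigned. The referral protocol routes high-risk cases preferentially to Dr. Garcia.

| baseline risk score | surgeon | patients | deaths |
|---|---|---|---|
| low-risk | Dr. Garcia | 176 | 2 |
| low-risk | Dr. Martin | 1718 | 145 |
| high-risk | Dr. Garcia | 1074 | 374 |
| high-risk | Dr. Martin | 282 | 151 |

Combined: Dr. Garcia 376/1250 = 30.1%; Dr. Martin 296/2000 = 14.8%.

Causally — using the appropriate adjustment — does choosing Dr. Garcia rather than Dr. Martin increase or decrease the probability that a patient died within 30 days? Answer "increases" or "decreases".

Baseline risk score is set before the surgeon has any effect — it is not caused by the surgeon — and it independently drives the outcome. That makes it a confounder, so the causal comparison is within baseline risk score levels.
Within each level — low-risk: 1.1% vs 8.4%; high-risk: 34.8% vs 53.5% — Dr. Garcia is lower every time.

decreases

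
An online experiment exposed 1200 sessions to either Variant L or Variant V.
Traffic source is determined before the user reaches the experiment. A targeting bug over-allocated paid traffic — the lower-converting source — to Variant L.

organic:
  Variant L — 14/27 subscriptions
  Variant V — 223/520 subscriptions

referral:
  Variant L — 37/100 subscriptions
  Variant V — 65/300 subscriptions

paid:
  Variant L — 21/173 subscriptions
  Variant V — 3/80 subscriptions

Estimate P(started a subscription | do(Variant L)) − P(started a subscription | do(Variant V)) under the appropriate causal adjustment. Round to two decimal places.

+0.11

Traffic source is set before the variant has any effect — it is not caused by the variant — and it independently drives the outcome. That makes it a confounder, so the causal comparison is within traffic source levels.
Adjusting over the population distribution of traffic source: 0.456·(0.519−0.429) + 0.333·(0.370−0.217) + 0.211·(0.121−0.037) = +0.110.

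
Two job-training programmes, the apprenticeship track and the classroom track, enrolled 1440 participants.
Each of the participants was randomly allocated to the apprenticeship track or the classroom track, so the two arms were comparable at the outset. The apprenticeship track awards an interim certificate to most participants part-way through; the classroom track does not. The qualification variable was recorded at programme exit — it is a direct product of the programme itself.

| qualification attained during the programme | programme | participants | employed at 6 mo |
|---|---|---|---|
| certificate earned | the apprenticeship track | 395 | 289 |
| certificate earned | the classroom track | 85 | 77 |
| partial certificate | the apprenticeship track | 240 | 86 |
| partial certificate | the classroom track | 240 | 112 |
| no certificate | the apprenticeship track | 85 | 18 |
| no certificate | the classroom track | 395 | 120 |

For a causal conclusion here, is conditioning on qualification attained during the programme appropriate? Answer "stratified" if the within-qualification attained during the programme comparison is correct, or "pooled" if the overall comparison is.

The distribution of qualification attained during the programme is itself part of what the programme does — it is an intermediate outcome. Holding it fixed would remove that part of the effect; the total effect is the pooled difference.
Pooled: the apprenticeship track 54.6% vs the classroom track 42.9%; the apprenticeship track is higher overall.

pooled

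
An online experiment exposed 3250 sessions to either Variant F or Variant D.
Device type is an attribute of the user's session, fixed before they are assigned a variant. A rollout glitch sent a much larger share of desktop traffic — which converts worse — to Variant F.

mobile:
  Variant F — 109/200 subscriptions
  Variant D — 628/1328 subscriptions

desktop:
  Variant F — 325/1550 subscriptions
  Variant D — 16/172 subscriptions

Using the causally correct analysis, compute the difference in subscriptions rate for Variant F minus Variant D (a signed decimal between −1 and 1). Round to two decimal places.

+0.10

Device type is set before the variant has any effect — it is not caused by the variant — and it independently drives the outcome. That makes it a confounder, so the causal comparison is within device type levels.
Adjusting over the population distribution of device type: 0.470·(0.545−0.473) + 0.530·(0.210−0.093) = +0.096.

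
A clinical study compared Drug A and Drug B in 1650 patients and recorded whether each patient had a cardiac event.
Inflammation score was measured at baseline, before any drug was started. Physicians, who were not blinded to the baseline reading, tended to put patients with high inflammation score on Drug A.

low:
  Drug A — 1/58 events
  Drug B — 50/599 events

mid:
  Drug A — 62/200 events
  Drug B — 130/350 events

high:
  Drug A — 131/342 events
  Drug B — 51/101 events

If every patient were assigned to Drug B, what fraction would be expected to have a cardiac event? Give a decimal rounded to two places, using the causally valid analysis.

Here inflammation score is a common cause — it drives both which drug a case falls under and the outcome. The crude comparison mixes populations; the stratum-specific rates are the causally relevant ones.
Standardising Drug B to the population inflammation score mix: 0.398·50/599 + 0.333·130/350 + 0.268·51/101 = 0.293.

0.29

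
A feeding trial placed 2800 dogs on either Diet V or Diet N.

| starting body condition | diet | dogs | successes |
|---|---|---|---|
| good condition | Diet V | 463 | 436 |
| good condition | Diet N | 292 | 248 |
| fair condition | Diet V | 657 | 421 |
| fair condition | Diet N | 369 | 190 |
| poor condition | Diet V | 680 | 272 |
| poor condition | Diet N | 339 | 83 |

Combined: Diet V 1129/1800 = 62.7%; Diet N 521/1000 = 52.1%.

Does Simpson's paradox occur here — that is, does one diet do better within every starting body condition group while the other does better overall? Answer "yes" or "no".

no

Within each starting body condition level (good condition 94.2% vs 84.9%; fair condition 64.1% vs 51.5%; poor condition 40.0% vs 24.5%), Diet V has the higher rate every time. Pooled: 62.7% vs 52.1% — Diet V has the higher rate overall. They agree.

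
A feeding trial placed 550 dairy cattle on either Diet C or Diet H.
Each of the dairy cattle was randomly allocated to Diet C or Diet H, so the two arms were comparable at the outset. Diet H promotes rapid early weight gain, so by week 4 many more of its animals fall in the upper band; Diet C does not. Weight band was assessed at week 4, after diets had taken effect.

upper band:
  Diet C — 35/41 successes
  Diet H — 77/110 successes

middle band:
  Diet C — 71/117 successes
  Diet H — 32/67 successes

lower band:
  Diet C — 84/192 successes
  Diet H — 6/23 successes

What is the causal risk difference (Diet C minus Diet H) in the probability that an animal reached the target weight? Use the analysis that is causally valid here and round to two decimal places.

The week-4 weight band-specific comparison favours Diet C throughout, but the pooled figures favour Diet H. The question is whether to condition on week-4 weight band.
The distribution of week-4 weight band is itself part of what the diet does — it is an intermediate outcome. Holding it fixed would remove that part of the effect; the total effect is the pooled difference.
The causal difference is the pooled difference: 0.543 − 0.575 = -0.032.

-0.03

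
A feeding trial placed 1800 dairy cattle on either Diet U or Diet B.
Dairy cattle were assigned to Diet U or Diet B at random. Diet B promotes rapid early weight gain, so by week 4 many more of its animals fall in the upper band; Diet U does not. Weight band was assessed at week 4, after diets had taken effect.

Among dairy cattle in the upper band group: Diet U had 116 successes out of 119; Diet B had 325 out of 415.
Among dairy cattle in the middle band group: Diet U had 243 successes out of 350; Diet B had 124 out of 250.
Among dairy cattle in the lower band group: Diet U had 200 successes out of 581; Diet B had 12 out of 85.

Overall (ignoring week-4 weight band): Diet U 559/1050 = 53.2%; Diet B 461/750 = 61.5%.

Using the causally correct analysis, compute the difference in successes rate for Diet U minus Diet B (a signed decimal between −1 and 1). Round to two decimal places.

Week-4 weight band here is a post-treatment variable shaped by the diet; conditioning on it would introduce bias rather than remove it. The overall comparison is the causal one.
The causal difference is the pooled difference: 0.532 − 0.615 = -0.082.

-0.08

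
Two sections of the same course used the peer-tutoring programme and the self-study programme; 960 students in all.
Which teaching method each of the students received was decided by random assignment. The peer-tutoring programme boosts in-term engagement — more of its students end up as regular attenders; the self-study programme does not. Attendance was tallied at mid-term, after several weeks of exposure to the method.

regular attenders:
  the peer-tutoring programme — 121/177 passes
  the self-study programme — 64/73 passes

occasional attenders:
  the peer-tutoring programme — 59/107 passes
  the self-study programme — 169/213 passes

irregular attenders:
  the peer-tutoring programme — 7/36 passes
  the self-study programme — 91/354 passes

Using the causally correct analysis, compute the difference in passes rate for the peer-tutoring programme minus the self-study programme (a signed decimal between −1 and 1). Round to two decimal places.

+0.08

The mid-term attendance-specific comparison favours the self-study programme throughout, but the pooled figures favour the peer-tutoring programme. The question is whether to condition on mid-term attendance.
Because the teaching method influences mid-term attendance, mid-term attendance is a post-treatment mediator, not a confounder. Stratifying on it would bias the estimate; the causal effect is the crude pooled difference.
The causal difference is the pooled difference: 0.584 − 0.506 = +0.078.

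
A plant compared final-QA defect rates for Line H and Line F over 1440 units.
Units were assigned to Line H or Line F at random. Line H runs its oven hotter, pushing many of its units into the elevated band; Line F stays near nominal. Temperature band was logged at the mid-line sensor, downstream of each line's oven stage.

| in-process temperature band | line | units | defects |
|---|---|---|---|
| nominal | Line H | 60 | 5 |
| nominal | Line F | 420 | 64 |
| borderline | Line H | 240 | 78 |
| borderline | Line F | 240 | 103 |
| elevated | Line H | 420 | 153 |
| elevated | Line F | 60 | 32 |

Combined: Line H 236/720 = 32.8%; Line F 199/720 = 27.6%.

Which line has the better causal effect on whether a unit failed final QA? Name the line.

The in-process temperature band-specific comparison favours Line H throughout, but the pooled figures favour Line F. The question is whether to condition on in-process temperature band.
In-process temperature band lies on the pathway line → in-process temperature band → outcome, so adjusting for it blocks the indirect effect. For the total causal effect of line, use the unadjusted pooled rates.
Pooled: Line H 32.8% vs Line F 27.6%; Line F is lower overall.

Line F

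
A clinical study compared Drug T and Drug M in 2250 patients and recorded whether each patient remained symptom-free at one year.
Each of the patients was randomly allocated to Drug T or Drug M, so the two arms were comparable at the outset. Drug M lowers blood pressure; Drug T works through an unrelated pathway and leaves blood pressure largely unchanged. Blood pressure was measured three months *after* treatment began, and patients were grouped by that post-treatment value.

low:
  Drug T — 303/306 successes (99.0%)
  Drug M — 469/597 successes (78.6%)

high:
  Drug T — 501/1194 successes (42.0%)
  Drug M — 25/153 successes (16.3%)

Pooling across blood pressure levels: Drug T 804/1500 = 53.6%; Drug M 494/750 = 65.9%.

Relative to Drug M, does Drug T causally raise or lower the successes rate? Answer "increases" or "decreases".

decreases

Blood pressure lies on the pathway drug → blood pressure → outcome, so adjusting for it blocks the indirect effect. For the total causal effect of drug, use the unadjusted pooled rates.
Pooled: Drug T 53.6% vs Drug M 65.9%; Drug M is higher overall.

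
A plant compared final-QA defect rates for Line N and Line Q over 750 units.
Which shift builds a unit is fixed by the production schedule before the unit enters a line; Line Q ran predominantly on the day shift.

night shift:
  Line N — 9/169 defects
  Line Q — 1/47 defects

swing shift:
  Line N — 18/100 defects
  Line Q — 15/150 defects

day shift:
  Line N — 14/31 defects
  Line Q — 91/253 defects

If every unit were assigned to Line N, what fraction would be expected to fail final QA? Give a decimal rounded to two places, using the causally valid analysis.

0.25

The imbalance in shift arose from how units were allocated, not from anything the line did; and shift independently affects the outcome. The pooled gap is confounded — condition on shift.
Standardising Line N to the population shift mix: 0.288·9/169 + 0.333·18/100 + 0.379·14/31 = 0.246.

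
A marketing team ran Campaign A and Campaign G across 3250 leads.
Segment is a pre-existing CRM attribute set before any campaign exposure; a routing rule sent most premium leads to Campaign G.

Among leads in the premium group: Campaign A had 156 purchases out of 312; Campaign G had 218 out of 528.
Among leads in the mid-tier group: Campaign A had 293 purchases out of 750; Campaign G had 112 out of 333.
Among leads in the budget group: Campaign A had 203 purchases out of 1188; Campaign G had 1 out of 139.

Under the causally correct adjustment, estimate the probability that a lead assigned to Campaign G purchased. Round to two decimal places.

Customer segment differs across campaigns for reasons unrelated to any effect of the campaign itself, and it separately predicts the outcome — a classic confounder. We must compare within customer segment levels.
Standardising Campaign G to the population customer segment mix: 0.258·218/528 + 0.333·112/333 + 0.408·1/139 = 0.222.

0.22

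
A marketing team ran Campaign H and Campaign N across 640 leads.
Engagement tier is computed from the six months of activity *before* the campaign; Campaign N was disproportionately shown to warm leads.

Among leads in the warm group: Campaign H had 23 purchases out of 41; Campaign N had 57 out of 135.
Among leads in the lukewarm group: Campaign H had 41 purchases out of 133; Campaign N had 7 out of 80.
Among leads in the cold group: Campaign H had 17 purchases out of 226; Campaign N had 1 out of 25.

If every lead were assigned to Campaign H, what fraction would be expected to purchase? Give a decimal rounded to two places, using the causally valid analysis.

0.29

Campaign H is higher inside every engagement tier stratum but Campaign N is higher in aggregate. Whether to stratify depends on how engagement tier relates to the campaign.
Nothing the campaign does changes engagement tier; the imbalance is an allocation artefact. With engagement tier also predicting the outcome, the pooled figure is confounded, and the within-stratum comparison is the causal one.
Standardising Campaign H to the population engagement tier mix: 0.275·23/41 + 0.333·41/133 + 0.392·17/226 = 0.286.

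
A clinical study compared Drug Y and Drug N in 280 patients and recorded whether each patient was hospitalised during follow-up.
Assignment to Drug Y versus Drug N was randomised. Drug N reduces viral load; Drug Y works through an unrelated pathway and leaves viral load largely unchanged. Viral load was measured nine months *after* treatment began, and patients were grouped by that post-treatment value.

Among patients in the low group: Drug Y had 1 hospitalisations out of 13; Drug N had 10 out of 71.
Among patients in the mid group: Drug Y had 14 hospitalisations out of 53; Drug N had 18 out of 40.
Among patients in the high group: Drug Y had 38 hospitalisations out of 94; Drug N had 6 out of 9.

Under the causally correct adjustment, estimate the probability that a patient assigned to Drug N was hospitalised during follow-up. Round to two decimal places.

Within every viral load level Drug Y has the lower rate, yet pooled Drug N does — Simpson's reversal.
The distribution of viral load is itself part of what the drug does — it is an intermediate outcome. Holding it fixed would remove that part of the effect; the total effect is the pooled difference.
So P(outcome | do(Drug N)) is just the pooled rate for Drug N: 34/120 = 0.283.

0.28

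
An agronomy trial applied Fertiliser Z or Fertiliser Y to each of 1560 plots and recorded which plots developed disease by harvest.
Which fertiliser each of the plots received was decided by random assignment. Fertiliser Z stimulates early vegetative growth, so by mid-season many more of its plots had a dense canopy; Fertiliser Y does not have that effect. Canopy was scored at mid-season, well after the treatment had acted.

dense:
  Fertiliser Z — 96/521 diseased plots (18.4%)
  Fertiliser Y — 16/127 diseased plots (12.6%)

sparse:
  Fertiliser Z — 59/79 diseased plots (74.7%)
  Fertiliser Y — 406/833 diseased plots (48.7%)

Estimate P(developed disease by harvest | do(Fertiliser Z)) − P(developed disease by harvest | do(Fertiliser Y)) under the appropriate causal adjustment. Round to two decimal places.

-0.18

Fertiliser Y is lower inside every mid-season canopy stratum but Fertiliser Z is lower in aggregate. Whether to stratify depends on how mid-season canopy relates to the fertiliser.
Mid-season canopy is downstream of the fertiliser. One should not condition on a consequence of treatment, so the overall rates are the right comparison.
The causal difference is the pooled difference: 0.258 − 0.440 = -0.181.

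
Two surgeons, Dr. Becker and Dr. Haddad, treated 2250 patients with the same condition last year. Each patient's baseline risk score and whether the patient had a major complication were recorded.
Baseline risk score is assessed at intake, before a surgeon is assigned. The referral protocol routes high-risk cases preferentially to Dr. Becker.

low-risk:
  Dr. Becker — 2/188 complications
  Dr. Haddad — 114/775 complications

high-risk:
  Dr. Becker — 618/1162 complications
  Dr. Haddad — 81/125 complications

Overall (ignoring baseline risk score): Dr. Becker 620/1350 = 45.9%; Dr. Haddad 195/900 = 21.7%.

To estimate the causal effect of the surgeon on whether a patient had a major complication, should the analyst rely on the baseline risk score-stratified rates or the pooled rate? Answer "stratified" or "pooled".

stratified

Here baseline risk score is a common cause — it drives both which surgeon a case falls under and the outcome. The crude comparison mixes populations; the stratum-specific rates are the causally relevant ones.
Within each level — low-risk: 1.1% vs 14.7%; high-risk: 53.2% vs 64.8% — Dr. Becker is lower every time.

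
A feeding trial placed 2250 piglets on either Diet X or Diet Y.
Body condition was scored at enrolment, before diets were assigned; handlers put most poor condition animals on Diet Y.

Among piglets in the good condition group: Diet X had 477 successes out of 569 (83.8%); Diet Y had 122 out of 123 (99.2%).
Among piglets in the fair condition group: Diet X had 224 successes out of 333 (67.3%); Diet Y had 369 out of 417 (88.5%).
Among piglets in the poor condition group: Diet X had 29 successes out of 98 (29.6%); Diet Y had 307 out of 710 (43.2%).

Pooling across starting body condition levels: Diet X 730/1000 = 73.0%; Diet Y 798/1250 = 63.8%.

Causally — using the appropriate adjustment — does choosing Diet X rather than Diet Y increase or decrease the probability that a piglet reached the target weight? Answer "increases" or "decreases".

decreases

The imbalance in starting body condition arose from how piglets were allocated, not from anything the diet did; and starting body condition independently affects the outcome. The pooled gap is confounded — condition on starting body condition.
Within each level — good condition: 83.8% vs 99.2%; fair condition: 67.3% vs 88.5%; poor condition: 29.6% vs 43.2% — Diet Y is higher every time.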